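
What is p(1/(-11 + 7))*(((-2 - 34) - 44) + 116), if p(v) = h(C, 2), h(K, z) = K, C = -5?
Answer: -180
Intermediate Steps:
p(v) = -5
p(1/(-11 + 7))*(((-2 - 34) - 44) + 116) = -5*(((-2 - 34) - 44) + 116) = -5*((-36 - 44) + 116) = -5*(-80 + 116) = -5*36 = -180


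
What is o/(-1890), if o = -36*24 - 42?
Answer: 151/315 ≈ 0.47936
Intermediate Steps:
o = -906 (o = -864 - 42 = -906)
o/(-1890) = -906/(-1890) = -906*(-1/1890) = 151/315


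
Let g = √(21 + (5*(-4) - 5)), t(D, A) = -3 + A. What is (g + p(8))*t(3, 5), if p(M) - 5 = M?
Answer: 26 + 4*I ≈ 26.0 + 4.0*I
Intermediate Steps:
p(M) = 5 + M
g = 2*I (g = √(21 + (-20 - 5)) = √(21 - 25) = √(-4) = 2*I ≈ 2.0*I)
(g + p(8))*t(3, 5) = (2*I + (5 + 8))*(-3 + 5) = (2*I + 13)*2 = (13 + 2*I)*2 = 26 + 4*I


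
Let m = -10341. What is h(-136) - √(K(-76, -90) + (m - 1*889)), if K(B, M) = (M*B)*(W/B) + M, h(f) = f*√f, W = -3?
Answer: I*(-272*√34 - 5*√442) ≈ -1691.1*I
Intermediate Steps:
h(f) = f^(3/2)
K(B, M) = -2*M (K(B, M) = (M*B)*(-3/B) + M = (B*M)*(-3/B) + M = -3*M + M = -2*M)
h(-136) - √(K(-76, -90) + (m - 1*889)) = (-136)^(3/2) - √(-2*(-90) + (-10341 - 1*889)) = -272*I*√34 - √(180 + (-10341 - 889)) = -272*I*√34 - √(180 - 11230) = -272*I*√34 - √(-11050) = -272*I*√34 - 5*I*√442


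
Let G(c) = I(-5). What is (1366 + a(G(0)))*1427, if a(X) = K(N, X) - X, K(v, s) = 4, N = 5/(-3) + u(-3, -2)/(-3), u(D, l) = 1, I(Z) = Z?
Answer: 1962125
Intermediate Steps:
N = -2 (N = 5/(-3) + 1/(-3) = 5*(-⅓) + 1*(-⅓) = -5/3 - ⅓ = -2)
G(c) = -5
a(X) = 4 - X
(1366 + a(G(0)))*1427 = (1366 + (4 - 1*(-5)))*1427 = (1366 + (4 + 5))*1427 = (1366 + 9)*1427 = 1375*1427 = 1962125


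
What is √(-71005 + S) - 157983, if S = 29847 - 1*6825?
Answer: -157983 + I*√47983 ≈ -1.5798e+5 + 219.05*I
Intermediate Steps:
S = 23022 (S = 29847 - 6825 = 23022)
√(-71005 + S) - 157983 = √(-71005 + 23022) - 157983 = √(-47983) - 157983 = I*√47983 - 157983 = -157983 + I*√47983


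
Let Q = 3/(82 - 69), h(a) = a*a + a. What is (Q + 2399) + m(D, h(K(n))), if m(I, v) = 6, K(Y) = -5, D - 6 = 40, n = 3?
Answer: 31268/13 ≈ 2405.2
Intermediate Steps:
D = 46 (D = 6 + 40 = 46)
h(a) = a + a² (h(a) = a² + a = a + a²)
Q = 3/13 ≈ 0.23077
(Q + 2399) + m(D, h(K(n))) = (3/13 + 2399) + 6 = 31190/13 + 6 = 31268/13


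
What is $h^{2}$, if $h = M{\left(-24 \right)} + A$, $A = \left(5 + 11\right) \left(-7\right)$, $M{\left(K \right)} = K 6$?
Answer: $65536$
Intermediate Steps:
$M{\left(K \right)} = 6 K$
$A = -112$ ($A = 16 \left(-7\right) = -112$)
$h = -256$ ($h = 6 \left(-24\right) - 112 = -144 - 112 = -256$)
$h^{2} = \left(-256\right)^{2} = 65536$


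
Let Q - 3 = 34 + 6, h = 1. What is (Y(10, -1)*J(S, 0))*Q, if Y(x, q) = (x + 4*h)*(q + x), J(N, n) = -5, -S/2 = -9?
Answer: -27090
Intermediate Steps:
S = 18 (S = -2*(-9) = 18)
Q = 43 (Q = 3 + (34 + 6) = 3 + 40 = 43)
Y(x, q) = (4 + x)*(q + x) (Y(x, q) = (x + 4*1)*(q + x) = (x + 4)*(q + x) = (4 + x)*(q + x))
(Y(10, -1)*J(S, 0))*Q = ((10² + 4*(-1) + 4*10 - 1*10)*(-5))*43 = ((100 - 4 + 40 - 10)*(-5))*43 = (126*(-5))*43 = -630*43 = -27090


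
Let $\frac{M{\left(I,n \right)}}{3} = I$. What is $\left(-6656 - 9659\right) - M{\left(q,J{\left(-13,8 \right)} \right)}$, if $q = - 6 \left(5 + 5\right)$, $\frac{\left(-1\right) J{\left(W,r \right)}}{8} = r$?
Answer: $-16135$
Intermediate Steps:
$J{\left(W,r \right)} = - 8 r$
$q = -60$ ($q = \left(-6\right) 10 = -60$)
$M{\left(I,n \right)} = 3 I$
$\left(-6656 - 9659\right) - M{\left(q,J{\left(-13,8 \right)} \right)} = \left(-6656 - 9659\right) - 3 \left(-60\right) = -16315 - -180 = -16315 + 180 = -16135$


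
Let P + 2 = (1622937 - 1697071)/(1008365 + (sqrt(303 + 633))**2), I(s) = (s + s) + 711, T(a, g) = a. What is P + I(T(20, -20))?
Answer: 755892315/1009301 ≈ 748.93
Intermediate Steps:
I(s) = 711 + 2*s (I(s) = 2*s + 711 = 711 + 2*s)
P = -2092736/1009301 (P = -2 + (1622937 - 1697071)/(1008365 + (sqrt(303 + 633))**2) = -2 - 74134/(1008365 + (sqrt(936))**2) = -2 - 74134/(1008365 + (6*sqrt(26))**2) = -2 - 74134/(1008365 + 936) = -2 - 74134/1009301 = -2092736/1009301 ≈ -2.0735)
P + I(T(20, -20)) = -2092736/1009301 + (711 + 2*20) = -2092736/1009301 + (711 + 40) = -2092736/1009301 + 751 = 755892315/1009301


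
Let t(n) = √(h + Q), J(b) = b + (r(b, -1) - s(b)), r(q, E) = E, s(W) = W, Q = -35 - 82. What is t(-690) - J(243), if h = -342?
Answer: 1 + 3*I*√51 ≈ 1.0 + 21.424*I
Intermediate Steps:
Q = -117
J(b) = -1 (J(b) = b + (-1 - b) = -1)
t(n) = 3*I*√51 (t(n) = √(-342 - 117) = √(-459) = 3*I*√51)
t(-690) - J(243) = 3*I*√51 - 1*(-1) = 3*I*√51 + 1 = 1 + 3*I*√51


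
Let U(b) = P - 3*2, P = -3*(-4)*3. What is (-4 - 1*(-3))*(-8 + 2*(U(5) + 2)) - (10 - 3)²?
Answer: -105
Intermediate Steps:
P = 36 (P = 12*3 = 36)
U(b) = 30 (U(b) = 36 - 3*2 = 36 - 6 = 30)
(-4 - 1*(-3))*(-8 + 2*(U(5) + 2)) - (10 - 3)² = (-4 - 1*(-3))*(-8 + 2*(30 + 2)) - (10 - 3)² = (-4 + 3)*(-8 + 2*32) - 1*7² = -(-8 + 64) - 1*49 = -1*56 - 49 = -56 - 49 = -105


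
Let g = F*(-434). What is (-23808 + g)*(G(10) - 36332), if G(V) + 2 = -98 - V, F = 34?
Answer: 1405349288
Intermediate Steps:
g = -14756 (g = 34*(-434) = -14756)
G(V) = -100 - V (G(V) = -2 + (-98 - V) = -100 - V)
(-23808 + g)*(G(10) - 36332) = (-23808 - 14756)*((-100 - 1*10) - 36332) = -38564*((-100 - 10) - 36332) = -38564*(-110 - 36332) = -38564*(-36442) = 1405349288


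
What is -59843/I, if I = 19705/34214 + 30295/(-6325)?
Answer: 2590047528530/182375801 ≈ 14202.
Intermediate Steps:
I = -182375801/43280710 (I = 19705*(1/34214) + 30295*(-1/6325) = 19705/34214 - 6059/1265 = -182375801/43280710 ≈ -4.2138)
-59843/I = -59843/(-182375801/43280710) = -59843*(-43280710/182375801) = 2590047528530/182375801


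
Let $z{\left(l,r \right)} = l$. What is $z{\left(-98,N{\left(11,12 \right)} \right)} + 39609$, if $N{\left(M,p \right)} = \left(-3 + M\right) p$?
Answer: $39511$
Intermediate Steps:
$N{\left(M,p \right)} = p \left(-3 + M\right)$
$z{\left(-98,N{\left(11,12 \right)} \right)} + 39609 = -98 + 39609 = 39511$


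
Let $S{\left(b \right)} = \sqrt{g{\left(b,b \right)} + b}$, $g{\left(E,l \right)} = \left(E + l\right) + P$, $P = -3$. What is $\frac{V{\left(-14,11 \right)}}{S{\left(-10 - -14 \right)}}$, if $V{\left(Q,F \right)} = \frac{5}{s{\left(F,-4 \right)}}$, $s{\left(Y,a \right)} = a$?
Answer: $- \frac{5}{12} \approx -0.41667$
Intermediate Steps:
$V{\left(Q,F \right)} = - \frac{5}{4}$ ($V{\left(Q,F \right)} = \frac{5}{-4} = 5 \left(- \frac{1}{4}\right) = - \frac{5}{4}$)
$g{\left(E,l \right)} = -3 + E + l$ ($g{\left(E,l \right)} = \left(E + l\right) - 3 = -3 + E + l$)
$S{\left(b \right)} = \sqrt{-3 + 3 b}$ ($S{\left(b \right)} = \sqrt{\left(-3 + b + b\right) + b} = \sqrt{\left(-3 + 2 b\right) + b} = \sqrt{-3 + 3 b}$)
$\frac{V{\left(-14,11 \right)}}{S{\left(-10 - -14 \right)}} = - \frac{5}{4 \sqrt{-3 + 3 \left(-10 - -14\right)}} = - \frac{5}{4 \sqrt{-3 + 3 \left(-10 + 14\right)}} = - \frac{5}{4 \sqrt{-3 + 3 \cdot 4}} = - \frac{5}{4 \sqrt{-3 + 12}} = - \frac{5}{4 \sqrt{9}} = - \frac{5}{4 \cdot 3} = \left(- \frac{5}{4}\right) \frac{1}{3} = - \frac{5}{12}$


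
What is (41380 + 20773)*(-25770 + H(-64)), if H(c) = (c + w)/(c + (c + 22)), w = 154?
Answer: -84891985815/53 ≈ -1.6017e+9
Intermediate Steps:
H(c) = (154 + c)/(22 + 2*c) (H(c) = (c + 154)/(c + (c + 22)) = (154 + c)/(c + (22 + c)) = (154 + c)/(22 + 2*c))
(41380 + 20773)*(-25770 + H(-64)) = (41380 + 20773)*(-25770 + (154 - 64)/(2*(11 - 64))) = 62153*(-25770 + (½)*90/(-53)) = 62153*(-25770 + (½)*(-1/53)*90) = 62153*(-25770 - 45/53) = 62153*(-1365855/53) = -84891985815/53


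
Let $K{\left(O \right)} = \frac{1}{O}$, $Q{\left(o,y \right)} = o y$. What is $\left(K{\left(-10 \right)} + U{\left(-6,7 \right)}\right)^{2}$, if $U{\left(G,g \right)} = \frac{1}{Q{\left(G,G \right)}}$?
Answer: $\frac{169}{32400} \approx 0.005216$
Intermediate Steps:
$U{\left(G,g \right)} = \frac{1}{G^{2}}$ ($U{\left(G,g \right)} = \frac{1}{G G} = \frac{1}{G^{2}}$)
$\left(K{\left(-10 \right)} + U{\left(-6,7 \right)}\right)^{2} = \left(\frac{1}{-10} + \frac{1}{36}\right)^{2} = \left(- \frac{1}{10} + \frac{1}{36}\right)^{2} = \left(- \frac{13}{180}\right)^{2} = \frac{169}{32400}$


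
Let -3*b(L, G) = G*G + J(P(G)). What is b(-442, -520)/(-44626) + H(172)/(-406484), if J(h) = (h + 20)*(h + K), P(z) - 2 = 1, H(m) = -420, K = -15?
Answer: 13732164097/6802408119 ≈ 2.0187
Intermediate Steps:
P(z) = 3 (P(z) = 2 + 1 = 3)
J(h) = (-15 + h)*(20 + h) (J(h) = (h + 20)*(h - 15) = (20 + h)*(-15 + h) = (-15 + h)*(20 + h))
b(L, G) = 92 - G²/3 (b(L, G) = -(G*G + (-300 + 3² + 5*3))/3 = -(G² + (-300 + 9 + 15))/3 = -(G² - 276)/3 = -(-276 + G²)/3 = 92 - G²/3)
b(-442, -520)/(-44626) + H(172)/(-406484) = (92 - ⅓*(-520)²)/(-44626) - 420/(-406484) = (92 - ⅓*270400)*(-1/44626) - 420*(-1/406484) = (92 - 270400/3)*(-1/44626) + 105/101621 = -270124/3*(-1/44626) + 105/101621 = 135062/66939 + 105/101621 = 13732164097/6802408119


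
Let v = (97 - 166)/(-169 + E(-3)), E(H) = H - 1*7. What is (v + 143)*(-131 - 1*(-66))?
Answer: -1668290/179 ≈ -9320.1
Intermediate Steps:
E(H) = -7 + H (E(H) = H - 7 = -7 + H)
v = 69/179 (v = (97 - 166)/(-169 + (-7 - 3)) = -69/(-169 - 10) = -69/(-179) = -69*(-1/179) = 69/179 ≈ 0.38547)
(v + 143)*(-131 - 1*(-66)) = (69/179 + 143)*(-131 - 1*(-66)) = 25666*(-131 + 66)/179 = (25666/179)*(-65) = -1668290/179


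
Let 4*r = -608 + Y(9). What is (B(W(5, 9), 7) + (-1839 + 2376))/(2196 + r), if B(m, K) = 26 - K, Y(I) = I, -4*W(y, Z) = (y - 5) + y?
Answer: 2224/8185 ≈ 0.27172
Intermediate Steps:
W(y, Z) = 5/4 - y/2 (W(y, Z) = -((y - 5) + y)/4 = -((-5 + y) + y)/4 = -(-5 + 2*y)/4 = 5/4 - y/2)
r = -599/4 (r = (-608 + 9)/4 = (1/4)*(-599) = -599/4 ≈ -149.75)
(B(W(5, 9), 7) + (-1839 + 2376))/(2196 + r) = ((26 - 1*7) + (-1839 + 2376))/(2196 - 599/4) = ((26 - 7) + 537)/(8185/4) = (19 + 537)*(4/8185) = 556*(4/8185) = 2224/8185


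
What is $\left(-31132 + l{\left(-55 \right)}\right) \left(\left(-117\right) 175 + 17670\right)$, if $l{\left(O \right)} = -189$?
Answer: $87855405$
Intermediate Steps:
$\left(-31132 + l{\left(-55 \right)}\right) \left(\left(-117\right) 175 + 17670\right) = \left(-31132 - 189\right) \left(\left(-117\right) 175 + 17670\right) = - 31321 \left(-20475 + 17670\right) = \left(-31321\right) \left(-2805\right) = 87855405$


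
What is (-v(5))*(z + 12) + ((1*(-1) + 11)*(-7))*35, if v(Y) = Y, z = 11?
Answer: -2565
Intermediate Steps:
(-v(5))*(z + 12) + ((1*(-1) + 11)*(-7))*35 = (-1*5)*(11 + 12) + ((1*(-1) + 11)*(-7))*35 = -5*23 + ((-1 + 11)*(-7))*35 = -115 + (10*(-7))*35 = -115 - 70*35 = -115 - 2450 = -2565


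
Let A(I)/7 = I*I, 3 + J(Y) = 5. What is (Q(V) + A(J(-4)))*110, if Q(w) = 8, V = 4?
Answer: 3960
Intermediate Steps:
J(Y) = 2 (J(Y) = -3 + 5 = 2)
A(I) = 7*I² (A(I) = 7*(I*I) = 7*I²)
(Q(V) + A(J(-4)))*110 = (8 + 7*2²)*110 = (8 + 7*4)*110 = (8 + 28)*110 = 36*110 = 3960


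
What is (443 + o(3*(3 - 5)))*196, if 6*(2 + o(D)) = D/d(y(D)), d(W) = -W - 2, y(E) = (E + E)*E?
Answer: 3198230/37 ≈ 86439.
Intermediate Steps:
y(E) = 2*E² (y(E) = (2*E)*E = 2*E²)
d(W) = -2 - W
o(D) = -2 + D/(6*(-2 - 2*D²)) (o(D) = -2 + (D/(-2 - 2*D²))/6 = -2 + D/(6*(-2 - 2*D²)))
(443 + o(3*(3 - 5)))*196 = (443 + (-24 - 3*(3 - 5) - 24*9*(3 - 5)²)/(12*(1 + (3*(3 - 5))²)))*196 = (443 + (-24 - 3*(-2) - 24*(3*(-2))²)/(12*(1 + (3*(-2))²)))*196 = (443 + (-24 - 1*(-6) - 24*(-6)²)/(12*(1 + (-6)²)))*196 = (443 + (-24 + 6 - 24*36)/(12*(1 + 36)))*196 = (443 + (1/12)*(-24 + 6 - 864)/37)*196 = (443 + (1/12)*(1/37)*(-882))*196 = (443 - 147/74)*196 = (32635/74)*196 = 3198230/37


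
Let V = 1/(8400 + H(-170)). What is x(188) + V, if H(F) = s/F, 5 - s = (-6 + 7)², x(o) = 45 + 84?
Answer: 92105827/713998 ≈ 129.00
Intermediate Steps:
x(o) = 129
s = 4 (s = 5 - (-6 + 7)² = 5 - 1*1² = 5 - 1*1 = 5 - 1 = 4)
H(F) = 4/F
V = 85/713998 (V = 1/(8400 + 4/(-170)) = 1/(8400 + 4*(-1/170)) = 1/(8400 - 2/85) = 1/(713998/85) = 85/713998 ≈ 0.00011905)
x(188) + V = 129 + 85/713998 = 92105827/713998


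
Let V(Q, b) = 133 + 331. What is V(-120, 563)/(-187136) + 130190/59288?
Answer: 190122861/86679056 ≈ 2.1934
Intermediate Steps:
V(Q, b) = 464
V(-120, 563)/(-187136) + 130190/59288 = 464/(-187136) + 130190/59288 = 464*(-1/187136) + 130190*(1/59288) = -29/11696 + 65095/29644 = 190122861/86679056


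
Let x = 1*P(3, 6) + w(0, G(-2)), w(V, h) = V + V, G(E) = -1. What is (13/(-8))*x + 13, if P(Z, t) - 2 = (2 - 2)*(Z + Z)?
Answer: 39/4 ≈ 9.7500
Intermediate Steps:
P(Z, t) = 2 (P(Z, t) = 2 + (2 - 2)*(Z + Z) = 2 + 0*(2*Z) = 2 + 0 = 2)
w(V, h) = 2*V
x = 2 (x = 1*2 + 2*0 = 2 + 0 = 2)
(13/(-8))*x + 13 = (13/(-8))*2 + 13 = (13*(-1/8))*2 + 13 = -13/8*2 + 13 = -13/4 + 13 = 39/4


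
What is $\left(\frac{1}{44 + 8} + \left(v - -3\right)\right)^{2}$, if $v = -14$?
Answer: $\frac{326041}{2704} \approx 120.58$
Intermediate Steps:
$\left(\frac{1}{44 + 8} + \left(v - -3\right)\right)^{2} = \left(\frac{1}{44 + 8} - 11\right)^{2} = \left(\frac{1}{52} + \left(-14 + 3\right)\right)^{2} = \left(\frac{1}{52} - 11\right)^{2} = \left(- \frac{571}{52}\right)^{2} = \frac{326041}{2704}$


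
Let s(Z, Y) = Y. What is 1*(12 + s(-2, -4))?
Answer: 8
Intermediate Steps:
1*(12 + s(-2, -4)) = 1*(12 - 4) = 1*8 = 8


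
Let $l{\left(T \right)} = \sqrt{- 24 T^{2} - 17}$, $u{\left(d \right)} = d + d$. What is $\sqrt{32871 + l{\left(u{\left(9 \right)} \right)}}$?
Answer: $\sqrt{32871 + i \sqrt{7793}} \approx 181.3 + 0.243 i$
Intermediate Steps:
$u{\left(d \right)} = 2 d$
$l{\left(T \right)} = \sqrt{-17 - 24 T^{2}}$
$\sqrt{32871 + l{\left(u{\left(9 \right)} \right)}} = \sqrt{32871 + \sqrt{-17 - 24 \left(2 \cdot 9\right)^{2}}} = \sqrt{32871 + \sqrt{-17 - 24 \cdot 18^{2}}} = \sqrt{32871 + \sqrt{-17 - 7776}} = \sqrt{32871 + \sqrt{-7793}} = \sqrt{32871 + i \sqrt{7793}}$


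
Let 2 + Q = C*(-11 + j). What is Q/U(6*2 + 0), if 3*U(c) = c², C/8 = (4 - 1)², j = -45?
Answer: -2017/24 ≈ -84.042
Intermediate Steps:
C = 72 (C = 8*(4 - 1)² = 8*3² = 8*9 = 72)
Q = -4034 (Q = -2 + 72*(-11 - 45) = -2 + 72*(-56) = -2 - 4032 = -4034)
U(c) = c²/3
Q/U(6*2 + 0) = -4034*3/(6*2 + 0)² = -4034*3/(12 + 0)² = -4034/((⅓)*12²) = -4034/((⅓)*144) = -4034/48 = -4034*1/48 = -2017/24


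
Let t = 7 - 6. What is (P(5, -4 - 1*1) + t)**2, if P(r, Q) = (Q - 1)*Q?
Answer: 961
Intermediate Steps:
P(r, Q) = Q*(-1 + Q) (P(r, Q) = (-1 + Q)*Q = Q*(-1 + Q))
t = 1
(P(5, -4 - 1*1) + t)**2 = ((-4 - 1*1)*(-1 + (-4 - 1*1)) + 1)**2 = ((-4 - 1)*(-1 + (-4 - 1)) + 1)**2 = (-5*(-1 - 5) + 1)**2 = (-5*(-6) + 1)**2 = (30 + 1)**2 = 31**2 = 961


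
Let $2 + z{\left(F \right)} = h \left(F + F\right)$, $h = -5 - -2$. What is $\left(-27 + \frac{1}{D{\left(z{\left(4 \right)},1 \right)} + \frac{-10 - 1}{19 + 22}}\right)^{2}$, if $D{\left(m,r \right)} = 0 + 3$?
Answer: $\frac{8898289}{12544} \approx 709.37$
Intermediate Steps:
$h = -3$ ($h = -5 + 2 = -3$)
$z{\left(F \right)} = -2 - 6 F$ ($z{\left(F \right)} = -2 - 3 \left(F + F\right) = -2 - 3 \cdot 2 F = -2 - 6 F$)
$D{\left(m,r \right)} = 3$
$\left(-27 + \frac{1}{D{\left(z{\left(4 \right)},1 \right)} + \frac{-10 - 1}{19 + 22}}\right)^{2} = \left(-27 + \frac{1}{3 + \frac{-10 - 1}{19 + 22}}\right)^{2} = \left(-27 + \frac{1}{3 - \frac{11}{41}}\right)^{2} = \left(-27 + \frac{1}{\frac{112}{41}}\right)^{2} = \left(-27 + \frac{41}{112}\right)^{2} = \left(- \frac{2983}{112}\right)^{2} = \frac{8898289}{12544}$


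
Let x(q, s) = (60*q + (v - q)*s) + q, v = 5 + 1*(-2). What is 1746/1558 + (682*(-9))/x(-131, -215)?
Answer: 4100975/3185331 ≈ 1.2875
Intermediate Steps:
v = 3 (v = 5 - 2 = 3)
x(q, s) = 61*q + s*(3 - q) (x(q, s) = (60*q + (3 - q)*s) + q = (60*q + s*(3 - q)) + q = 61*q + s*(3 - q))
1746/1558 + (682*(-9))/x(-131, -215) = 1746/1558 + (682*(-9))/(3*(-215) + 61*(-131) - 1*(-131)*(-215)) = 1746*(1/1558) - 6138/(-645 - 7991 - 28165) = 873/779 - 6138/(-36801) = 873/779 - 6138*(-1/36801) = 873/779 + 682/4089 = 4100975/3185331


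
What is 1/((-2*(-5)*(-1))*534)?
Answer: -1/5340 ≈ -0.00018727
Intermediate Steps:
1/((-2*(-5)*(-1))*534) = 1/((10*(-1))*534) = 1/(-10*534) = 1/(-5340) = -1/5340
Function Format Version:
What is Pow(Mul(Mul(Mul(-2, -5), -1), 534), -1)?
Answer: Rational(-1, 5340) ≈ -0.00018727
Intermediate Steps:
Pow(Mul(Mul(Mul(-2, -5), -1), 534), -1) = Pow(Mul(Mul(10, -1), 534), -1) = Pow(Mul(-10, 534), -1) = Pow(-5340, -1) = Rational(-1, 5340)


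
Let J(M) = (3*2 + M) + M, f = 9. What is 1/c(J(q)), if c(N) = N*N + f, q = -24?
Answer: 1/1773 ≈ 0.00056402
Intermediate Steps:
J(M) = 6 + 2*M (J(M) = (6 + M) + M = 6 + 2*M)
c(N) = 9 + N² (c(N) = N*N + 9 = N² + 9 = 9 + N²)
1/c(J(q)) = 1/(9 + (6 + 2*(-24))²) = 1/(9 + (6 - 48)²) = 1/(9 + (-42)²) = 1/(9 + 1764) = 1/1773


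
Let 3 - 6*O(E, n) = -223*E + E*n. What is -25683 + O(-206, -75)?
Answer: -215483/6 ≈ -35914.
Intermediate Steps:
O(E, n) = 1/2 + 223*E/6 - E*n/6 (O(E, n) = 1/2 - (-223*E + E*n)/6 = 1/2 + (223*E/6 - E*n/6) = 1/2 + 223*E/6 - E*n/6)
-25683 + O(-206, -75) = -25683 + (1/2 + (223/6)*(-206) - 1/6*(-206)*(-75)) = -25683 + (1/2 - 22969/3 - 2575) = -25683 - 61385/6 = -215483/6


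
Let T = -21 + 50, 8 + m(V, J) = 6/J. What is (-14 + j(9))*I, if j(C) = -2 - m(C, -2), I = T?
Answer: -145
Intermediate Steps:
m(V, J) = -8 + 6/J
T = 29
I = 29
j(C) = 9 (j(C) = -2 - (-8 + 6/(-2)) = -2 - (-8 + 6*(-½)) = -2 - (-8 - 3) = -2 - 1*(-11) = -2 + 11 = 9)
(-14 + j(9))*I = (-14 + 9)*29 = -5*29 = -145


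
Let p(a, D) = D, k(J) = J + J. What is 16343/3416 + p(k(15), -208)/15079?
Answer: 245725569/51509864 ≈ 4.7705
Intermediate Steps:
k(J) = 2*J
16343/3416 + p(k(15), -208)/15079 = 16343/3416 - 208/15079 = 245725569/51509864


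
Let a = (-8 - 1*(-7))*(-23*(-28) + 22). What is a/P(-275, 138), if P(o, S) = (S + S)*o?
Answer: 111/12650 ≈ 0.0087747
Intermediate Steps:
P(o, S) = 2*S*o (P(o, S) = (2*S)*o = 2*S*o)
a = -666 (a = (-8 + 7)*(644 + 22) = -1*666 = -666)
a/P(-275, 138) = -666/(2*138*(-275)) = -666/(-75900) = -666*(-1/75900) = 111/12650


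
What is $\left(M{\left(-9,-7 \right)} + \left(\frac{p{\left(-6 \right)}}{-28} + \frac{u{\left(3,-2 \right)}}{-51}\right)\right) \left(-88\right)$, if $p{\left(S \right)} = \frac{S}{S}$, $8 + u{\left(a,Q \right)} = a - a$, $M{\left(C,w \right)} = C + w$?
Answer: $\frac{498850}{357} \approx 1397.3$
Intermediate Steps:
$u{\left(a,Q \right)} = -8$ ($u{\left(a,Q \right)} = -8 + \left(a - a\right) = -8 + 0 = -8$)
$p{\left(S \right)} = 1$
$\left(M{\left(-9,-7 \right)} + \left(\frac{p{\left(-6 \right)}}{-28} + \frac{u{\left(3,-2 \right)}}{-51}\right)\right) \left(-88\right) = \left(\left(-9 - 7\right) + \left(1 \frac{1}{-28} - \frac{8}{-51}\right)\right) \left(-88\right) = \left(-16 + \left(1 \left(- \frac{1}{28}\right) - - \frac{8}{51}\right)\right) \left(-88\right) = \left(-16 + \left(- \frac{1}{28} + \frac{8}{51}\right)\right) \left(-88\right) = \left(-16 + \frac{173}{1428}\right) \left(-88\right) = \left(- \frac{22675}{1428}\right) \left(-88\right) = \frac{498850}{357}$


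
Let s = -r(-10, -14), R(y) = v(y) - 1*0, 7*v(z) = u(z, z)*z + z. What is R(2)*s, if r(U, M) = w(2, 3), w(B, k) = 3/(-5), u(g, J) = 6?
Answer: 6/5 ≈ 1.2000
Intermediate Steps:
w(B, k) = -3/5 (w(B, k) = 3*(-1/5) = -3/5)
r(U, M) = -3/5
v(z) = z (v(z) = (6*z + z)/7 = (7*z)/7 = z)
R(y) = y (R(y) = y - 1*0 = y + 0 = y)
s = 3/5 (s = -1*(-3/5) = 3/5 ≈ 0.60000)
R(2)*s = 2*(3/5) = 6/5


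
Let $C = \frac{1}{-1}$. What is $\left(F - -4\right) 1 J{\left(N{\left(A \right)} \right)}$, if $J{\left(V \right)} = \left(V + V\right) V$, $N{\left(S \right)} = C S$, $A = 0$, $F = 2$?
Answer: $0$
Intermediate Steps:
$C = -1$
$N{\left(S \right)} = - S$
$J{\left(V \right)} = 2 V^{2}$ ($J{\left(V \right)} = 2 V V = 2 V^{2}$)
$\left(F - -4\right) 1 J{\left(N{\left(A \right)} \right)} = \left(2 - -4\right) 1 \cdot 2 \left(\left(-1\right) 0\right)^{2} = \left(2 + 4\right) 1 \cdot 2 \cdot 0^{2} = 6 \cdot 1 \cdot 2 \cdot 0 = 6 \cdot 0 = 0$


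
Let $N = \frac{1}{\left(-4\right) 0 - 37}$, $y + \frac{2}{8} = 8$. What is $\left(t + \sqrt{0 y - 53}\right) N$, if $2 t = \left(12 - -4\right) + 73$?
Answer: $- \frac{89}{74} - \frac{i \sqrt{53}}{37} \approx -1.2027 - 0.19676 i$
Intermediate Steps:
$y = \frac{31}{4}$ ($y = - \frac{1}{4} + 8 = \frac{31}{4} \approx 7.75$)
$N = - \frac{1}{37}$ ($N = \frac{1}{0 - 37} = \frac{1}{-37} = - \frac{1}{37} \approx -0.027027$)
$t = \frac{89}{2}$ ($t = \frac{\left(12 - -4\right) + 73}{2} = \frac{\left(12 + 4\right) + 73}{2} = \frac{16 + 73}{2} = \frac{1}{2} \cdot 89 = \frac{89}{2} \approx 44.5$)
$\left(t + \sqrt{0 y - 53}\right) N = \left(\frac{89}{2} + \sqrt{0 \cdot \frac{31}{4} - 53}\right) \left(- \frac{1}{37}\right) = \left(\frac{89}{2} + \sqrt{0 - 53}\right) \left(- \frac{1}{37}\right) = \left(\frac{89}{2} + \sqrt{-53}\right) \left(- \frac{1}{37}\right) = \left(\frac{89}{2} + i \sqrt{53}\right) \left(- \frac{1}{37}\right) = - \frac{89}{74} - \frac{i \sqrt{53}}{37}$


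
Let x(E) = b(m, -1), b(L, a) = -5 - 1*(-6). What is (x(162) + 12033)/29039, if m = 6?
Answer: 12034/29039 ≈ 0.41441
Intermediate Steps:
b(L, a) = 1 (b(L, a) = -5 + 6 = 1)
x(E) = 1
(x(162) + 12033)/29039 = (1 + 12033)/29039 = 12034*(1/29039) = 12034/29039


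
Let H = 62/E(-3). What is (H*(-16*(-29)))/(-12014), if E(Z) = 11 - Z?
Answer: -7192/42049 ≈ -0.17104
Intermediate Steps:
H = 31/7 (H = 62/(11 - 1*(-3)) = 62/(11 + 3) = 62/14 = 62*(1/14) = 31/7 ≈ 4.4286)
(H*(-16*(-29)))/(-12014) = (31*(-16*(-29))/7)/(-12014) = ((31/7)*464)*(-1/12014) = (14384/7)*(-1/12014) = -7192/42049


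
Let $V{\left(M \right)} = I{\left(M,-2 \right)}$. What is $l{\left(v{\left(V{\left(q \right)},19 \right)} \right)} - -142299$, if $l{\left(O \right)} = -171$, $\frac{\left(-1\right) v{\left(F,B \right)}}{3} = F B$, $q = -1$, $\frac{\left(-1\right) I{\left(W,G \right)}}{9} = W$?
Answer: $142128$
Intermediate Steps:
$I{\left(W,G \right)} = - 9 W$
$V{\left(M \right)} = - 9 M$
$v{\left(F,B \right)} = - 3 B F$ ($v{\left(F,B \right)} = - 3 F B = - 3 B F$)
$l{\left(v{\left(V{\left(q \right)},19 \right)} \right)} - -142299 = -171 - -142299 = -171 + 142299 = 142128$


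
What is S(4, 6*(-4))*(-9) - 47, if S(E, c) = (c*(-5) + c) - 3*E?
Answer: -803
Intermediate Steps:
S(E, c) = -4*c - 3*E (S(E, c) = (-5*c + c) - 3*E = -4*c - 3*E)
S(4, 6*(-4))*(-9) - 47 = (-24*(-4) - 3*4)*(-9) - 47 = (-4*(-24) - 12)*(-9) - 47 = (96 - 12)*(-9) - 47 = 84*(-9) - 47 = -756 - 47 = -803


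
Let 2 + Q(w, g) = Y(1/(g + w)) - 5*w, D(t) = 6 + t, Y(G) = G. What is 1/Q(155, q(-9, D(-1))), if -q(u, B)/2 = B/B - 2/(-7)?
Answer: -1067/829052 ≈ -0.0012870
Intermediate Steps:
q(u, B) = -18/7 (q(u, B) = -2*(B/B - 2/(-7)) = -2*(1 - 2*(-⅐)) = -2*(1 + 2/7) = -2*9/7 = -18/7)
Q(w, g) = -2 + 1/(g + w) - 5*w (Q(w, g) = -2 + (1/(g + w) - 5*w) = -2 + 1/(g + w) - 5*w)
1/Q(155, q(-9, D(-1))) = 1/((1 - (2 + 5*155)*(-18/7 + 155))/(-18/7 + 155)) = 1/((1 - 1*(2 + 775)*1067/7)/(1067/7)) = 1/(7*(1 - 1*777*1067/7)/1067) = 1/(7*(1 - 118437)/1067) = 1/((7/1067)*(-118436)) = 1/(-829052/1067) = -1067/829052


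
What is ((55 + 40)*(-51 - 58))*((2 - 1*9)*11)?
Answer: 797335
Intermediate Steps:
((55 + 40)*(-51 - 58))*((2 - 1*9)*11) = (95*(-109))*((2 - 9)*11) = -(-72485)*11 = -10355*(-77) = 797335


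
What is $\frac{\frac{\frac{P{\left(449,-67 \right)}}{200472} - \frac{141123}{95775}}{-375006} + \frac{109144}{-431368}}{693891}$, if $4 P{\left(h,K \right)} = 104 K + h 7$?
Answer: $- \frac{6236869470494449967}{17104592597656250754302400} \approx -3.6463 \cdot 10^{-7}$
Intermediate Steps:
$P{\left(h,K \right)} = 26 K + \frac{7 h}{4}$ ($P{\left(h,K \right)} = \frac{104 K + h 7}{4} = \frac{104 K + 7 h}{4} = \frac{7 h + 104 K}{4} = 26 K + \frac{7 h}{4}$)
$\frac{\frac{\frac{P{\left(449,-67 \right)}}{200472} - \frac{141123}{95775}}{-375006} + \frac{109144}{-431368}}{693891} = \frac{\frac{\frac{26 \left(-67\right) + \frac{7}{4} \cdot 449}{200472} - \frac{141123}{95775}}{-375006} + \frac{109144}{-431368}}{693891} = \left(\left(\left(-1742 + \frac{3143}{4}\right) \frac{1}{200472} - \frac{47041}{31925}\right) \left(- \frac{1}{375006}\right) + 109144 \left(- \frac{1}{431368}\right)\right) \frac{1}{693891} = \left(\left(\left(- \frac{3825}{4}\right) \frac{1}{200472} - \frac{47041}{31925}\right) \left(- \frac{1}{375006}\right) - \frac{1949}{7703}\right) \frac{1}{693891} = \left(\left(- \frac{1275}{267296} - \frac{47041}{31925}\right) \left(- \frac{1}{375006}\right) - \frac{1949}{7703}\right) \frac{1}{693891} = \left(\left(- \frac{12614575511}{8533424800}\right) \left(- \frac{1}{375006}\right) - \frac{1949}{7703}\right) \frac{1}{693891} = \left(\frac{12614575511}{3200085500548800} - \frac{1949}{7703}\right) \frac{1}{693891} = \left(- \frac{6236869470494449967}{24650258610727406400}\right) \frac{1}{693891} = - \frac{6236869470494449967}{17104592597656250754302400}$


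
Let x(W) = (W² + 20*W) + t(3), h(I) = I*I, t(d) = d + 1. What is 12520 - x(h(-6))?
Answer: 10500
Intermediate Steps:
t(d) = 1 + d
h(I) = I²
x(W) = 4 + W² + 20*W (x(W) = (W² + 20*W) + (1 + 3) = (W² + 20*W) + 4 = 4 + W² + 20*W)
12520 - x(h(-6)) = 12520 - (4 + ((-6)²)² + 20*(-6)²) = 12520 - (4 + 36² + 20*36) = 12520 - (4 + 1296 + 720) = 12520 - 1*2020 = 12520 - 2020 = 10500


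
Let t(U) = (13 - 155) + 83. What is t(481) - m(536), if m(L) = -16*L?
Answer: 8517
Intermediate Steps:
t(U) = -59 (t(U) = -142 + 83 = -59)
t(481) - m(536) = -59 - (-16)*536 = -59 - 1*(-8576) = -59 + 8576 = 8517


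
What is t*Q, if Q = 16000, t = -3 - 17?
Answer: -320000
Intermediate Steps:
t = -20
t*Q = -20*16000 = -320000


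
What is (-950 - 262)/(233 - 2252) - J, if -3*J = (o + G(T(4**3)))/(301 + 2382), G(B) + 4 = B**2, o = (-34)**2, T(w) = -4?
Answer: 4037860/5416977 ≈ 0.74541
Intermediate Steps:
o = 1156
G(B) = -4 + B**2
J = -1168/8049 (J = -(1156 + (-4 + (-4)**2))/(3*(301 + 2382)) = -(1156 + (-4 + 16))/(3*2683) = -(1156 + 12)/(3*2683) = -1168/(3*2683) = -1/3*1168/2683 = -1168/8049 ≈ -0.14511)
(-950 - 262)/(233 - 2252) - J = (-950 - 262)/(233 - 2252) - 1*(-1168/8049) = -1212/(-2019) + 1168/8049 = -1212*(-1/2019) + 1168/8049 = 404/673 + 1168/8049 = 4037860/5416977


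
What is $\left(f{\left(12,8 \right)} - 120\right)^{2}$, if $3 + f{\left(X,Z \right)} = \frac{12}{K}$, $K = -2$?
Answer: $16641$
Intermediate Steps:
$f{\left(X,Z \right)} = -9$ ($f{\left(X,Z \right)} = -3 + \frac{12}{-2} = -3 + 12 \left(- \frac{1}{2}\right) = -3 - 6 = -9$)
$\left(f{\left(12,8 \right)} - 120\right)^{2} = \left(-9 - 120\right)^{2} = \left(-129\right)^{2} = 16641$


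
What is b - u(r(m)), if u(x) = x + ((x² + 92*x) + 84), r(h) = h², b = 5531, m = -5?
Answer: 2497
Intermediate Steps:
u(x) = 84 + x² + 93*x (u(x) = x + (84 + x² + 92*x) = 84 + x² + 93*x)
b - u(r(m)) = 5531 - (84 + ((-5)²)² + 93*(-5)²) = 5531 - (84 + 25² + 93*25) = 5531 - (84 + 625 + 2325) = 5531 - 1*3034 = 5531 - 3034 = 2497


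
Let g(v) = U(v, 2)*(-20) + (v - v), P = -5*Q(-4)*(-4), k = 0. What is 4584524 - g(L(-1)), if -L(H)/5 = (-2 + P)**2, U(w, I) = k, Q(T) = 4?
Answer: 4584524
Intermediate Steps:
P = 80 (P = -5*4*(-4) = -20*(-4) = 80)
U(w, I) = 0
L(H) = -30420 (L(H) = -5*(-2 + 80)**2 = -5*78**2 = -5*6084 = -30420)
g(v) = 0 (g(v) = 0*(-20) + (v - v) = 0 + 0 = 0)
4584524 - g(L(-1)) = 4584524 - 1*0 = 4584524 + 0 = 4584524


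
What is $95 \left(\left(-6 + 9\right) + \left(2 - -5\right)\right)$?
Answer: $950$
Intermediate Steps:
$95 \left(\left(-6 + 9\right) + \left(2 - -5\right)\right) = 95 \left(3 + \left(2 + 5\right)\right) = 95 \left(3 + 7\right) = 95 \cdot 10 = 950$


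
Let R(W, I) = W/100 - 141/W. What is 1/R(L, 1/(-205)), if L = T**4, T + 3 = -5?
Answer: 102400/4190779 ≈ 0.024435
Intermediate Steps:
T = -8 (T = -3 - 5 = -8)
L = 4096 (L = (-8)**4 = 4096)
R(W, I) = -141/W + W/100 (R(W, I) = W*(1/100) - 141/W = W/100 - 141/W = -141/W + W/100)
1/R(L, 1/(-205)) = 1/(-141/4096 + (1/100)*4096) = 1/(-141*1/4096 + 1024/25) = 1/(-141/4096 + 1024/25) = 1/(4190779/102400) = 102400/4190779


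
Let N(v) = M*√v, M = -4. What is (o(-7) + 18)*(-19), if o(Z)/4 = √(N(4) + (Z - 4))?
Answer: -342 - 76*I*√19 ≈ -342.0 - 331.28*I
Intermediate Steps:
N(v) = -4*√v
o(Z) = 4*√(-12 + Z) (o(Z) = 4*√(-4*√4 + (Z - 4)) = 4*√(-4*2 + (-4 + Z)) = 4*√(-8 + (-4 + Z)) = 4*√(-12 + Z))
(o(-7) + 18)*(-19) = (4*√(-12 - 7) + 18)*(-19) = (4*√(-19) + 18)*(-19) = (4*(I*√19) + 18)*(-19) = (4*I*√19 + 18)*(-19) = (18 + 4*I*√19)*(-19) = -342 - 76*I*√19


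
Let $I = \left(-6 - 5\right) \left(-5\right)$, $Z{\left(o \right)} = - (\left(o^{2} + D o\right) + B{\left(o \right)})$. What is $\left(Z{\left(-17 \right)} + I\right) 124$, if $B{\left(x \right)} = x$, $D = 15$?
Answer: $4712$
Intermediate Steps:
$Z{\left(o \right)} = - o^{2} - 16 o$ ($Z{\left(o \right)} = - (\left(o^{2} + 15 o\right) + o) = - (o^{2} + 16 o) = - o^{2} - 16 o$)
$I = 55$ ($I = \left(-11\right) \left(-5\right) = 55$)
$\left(Z{\left(-17 \right)} + I\right) 124 = \left(- 17 \left(-16 - -17\right) + 55\right) 124 = \left(- 17 \left(-16 + 17\right) + 55\right) 124 = \left(\left(-17\right) 1 + 55\right) 124 = \left(-17 + 55\right) 124 = 38 \cdot 124 = 4712$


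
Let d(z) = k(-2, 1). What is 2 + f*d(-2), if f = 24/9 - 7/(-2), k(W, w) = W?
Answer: -31/3 ≈ -10.333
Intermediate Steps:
f = 37/6 (f = 24*(⅑) - 7*(-½) = 8/3 + 7/2 = 37/6 ≈ 6.1667)
d(z) = -2
2 + f*d(-2) = 2 + (37/6)*(-2) = 2 - 37/3 = -31/3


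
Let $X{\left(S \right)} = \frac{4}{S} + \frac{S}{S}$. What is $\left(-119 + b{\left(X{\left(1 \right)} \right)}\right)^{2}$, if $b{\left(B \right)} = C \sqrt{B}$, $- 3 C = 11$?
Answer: $\frac{128054}{9} + \frac{2618 \sqrt{5}}{3} \approx 16180.0$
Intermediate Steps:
$X{\left(S \right)} = 1 + \frac{4}{S}$ ($X{\left(S \right)} = \frac{4}{S} + 1 = 1 + \frac{4}{S}$)
$C = - \frac{11}{3}$ ($C = \left(- \frac{1}{3}\right) 11 = - \frac{11}{3} \approx -3.6667$)
$b{\left(B \right)} = - \frac{11 \sqrt{B}}{3}$
$\left(-119 + b{\left(X{\left(1 \right)} \right)}\right)^{2} = \left(-119 - \frac{11 \sqrt{\frac{4 + 1}{1}}}{3}\right)^{2} = \left(-119 - \frac{11 \sqrt{1 \cdot 5}}{3}\right)^{2} = \left(-119 - \frac{11 \sqrt{5}}{3}\right)^{2}$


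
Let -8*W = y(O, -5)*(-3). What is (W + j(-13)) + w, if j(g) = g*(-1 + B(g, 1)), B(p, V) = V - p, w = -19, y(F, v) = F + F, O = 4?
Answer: -185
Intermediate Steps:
y(F, v) = 2*F
W = 3 (W = -2*4*(-3)/8 = -(-3) = -⅛*(-24) = 3)
j(g) = -g² (j(g) = g*(-1 + (1 - g)) = g*(-g) = -g²)
(W + j(-13)) + w = (3 - 1*(-13)²) - 19 = (3 - 1*169) - 19 = (3 - 169) - 19 = -166 - 19 = -185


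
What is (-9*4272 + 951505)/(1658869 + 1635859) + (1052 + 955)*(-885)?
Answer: -5852078486903/3294728 ≈ -1.7762e+6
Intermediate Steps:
(-9*4272 + 951505)/(1658869 + 1635859) + (1052 + 955)*(-885) = (-38448 + 951505)/3294728 + 2007*(-885) = 913057*(1/3294728) - 1776195 = 913057/3294728 - 1776195 = -5852078486903/3294728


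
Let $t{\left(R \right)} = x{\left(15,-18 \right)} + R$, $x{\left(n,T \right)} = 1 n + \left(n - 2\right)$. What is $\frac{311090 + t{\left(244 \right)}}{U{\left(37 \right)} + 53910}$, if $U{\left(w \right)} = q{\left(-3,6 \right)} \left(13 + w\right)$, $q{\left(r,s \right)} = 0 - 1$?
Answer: $\frac{155681}{26930} \approx 5.781$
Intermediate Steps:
$q{\left(r,s \right)} = -1$ ($q{\left(r,s \right)} = 0 - 1 = -1$)
$x{\left(n,T \right)} = -2 + 2 n$ ($x{\left(n,T \right)} = n + \left(n - 2\right) = n + \left(-2 + n\right) = -2 + 2 n$)
$t{\left(R \right)} = 28 + R$ ($t{\left(R \right)} = \left(-2 + 2 \cdot 15\right) + R = \left(-2 + 30\right) + R = 28 + R$)
$U{\left(w \right)} = -13 - w$ ($U{\left(w \right)} = - (13 + w) = -13 - w$)
$\frac{311090 + t{\left(244 \right)}}{U{\left(37 \right)} + 53910} = \frac{311090 + \left(28 + 244\right)}{\left(-13 - 37\right) + 53910} = \frac{311090 + 272}{\left(-13 - 37\right) + 53910} = \frac{311362}{-50 + 53910} = \frac{311362}{53860} = 311362 \cdot \frac{1}{53860} = \frac{155681}{26930}$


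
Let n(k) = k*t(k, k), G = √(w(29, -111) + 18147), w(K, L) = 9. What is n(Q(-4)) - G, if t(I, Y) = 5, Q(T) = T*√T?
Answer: -40*I - 2*√4539 ≈ -134.74 - 40.0*I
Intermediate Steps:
Q(T) = T^(3/2)
G = 2*√4539 (G = √(9 + 18147) = √18156 = 2*√4539 ≈ 134.74)
n(k) = 5*k (n(k) = k*5 = 5*k)
n(Q(-4)) - G = 5*(-4)^(3/2) - 2*√4539 = 5*(-8*I) - 2*√4539 = -40*I - 2*√4539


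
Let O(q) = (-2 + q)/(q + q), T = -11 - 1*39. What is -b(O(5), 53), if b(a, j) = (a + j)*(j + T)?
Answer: -1599/10 ≈ -159.90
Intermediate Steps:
T = -50 (T = -11 - 39 = -50)
O(q) = (-2 + q)/(2*q) (O(q) = (-2 + q)/((2*q)) = (-2 + q)*(1/(2*q)) = (-2 + q)/(2*q))
b(a, j) = (-50 + j)*(a + j) (b(a, j) = (a + j)*(j - 50) = (a + j)*(-50 + j) = (-50 + j)*(a + j))
-b(O(5), 53) = -(53² - 25*(-2 + 5)/5 - 50*53 + ((½)*(-2 + 5)/5)*53) = -(2809 - 25*3/5 - 2650 + ((½)*(⅕)*3)*53) = -(2809 - 50*3/10 - 2650 + (3/10)*53) = -(2809 - 15 - 2650 + 159/10) = -1*1599/10 = -1599/10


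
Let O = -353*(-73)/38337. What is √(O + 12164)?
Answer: √17878729727469/38337 ≈ 110.29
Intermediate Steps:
O = 25769/38337 (O = 25769*(1/38337) = 25769/38337 ≈ 0.67217)
√(O + 12164) = √(25769/38337 + 12164) = √(466357037/38337) = √17878729727469/38337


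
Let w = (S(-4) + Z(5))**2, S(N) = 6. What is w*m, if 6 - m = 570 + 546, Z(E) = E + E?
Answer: -284160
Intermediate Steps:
Z(E) = 2*E
w = 256 (w = (6 + 2*5)**2 = (6 + 10)**2 = 16**2 = 256)
m = -1110 (m = 6 - (570 + 546) = 6 - 1*1116 = 6 - 1116 = -1110)
w*m = 256*(-1110) = -284160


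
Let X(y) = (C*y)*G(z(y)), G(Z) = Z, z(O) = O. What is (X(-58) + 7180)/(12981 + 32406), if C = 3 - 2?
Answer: 10544/45387 ≈ 0.23231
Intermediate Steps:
C = 1
X(y) = y² (X(y) = (1*y)*y = y*y = y²)
(X(-58) + 7180)/(12981 + 32406) = ((-58)² + 7180)/(12981 + 32406) = (3364 + 7180)/45387 = 10544*(1/45387) = 10544/45387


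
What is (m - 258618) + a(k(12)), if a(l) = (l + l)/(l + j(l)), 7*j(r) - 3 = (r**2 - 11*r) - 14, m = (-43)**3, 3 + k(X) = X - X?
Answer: -1690646/5 ≈ -3.3813e+5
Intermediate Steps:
k(X) = -3 (k(X) = -3 + (X - X) = -3 + 0 = -3)
m = -79507
j(r) = -11/7 - 11*r/7 + r**2/7 (j(r) = 3/7 + ((r**2 - 11*r) - 14)/7 = 3/7 + (-14 + r**2 - 11*r)/7 = 3/7 + (-2 - 11*r/7 + r**2/7) = -11/7 - 11*r/7 + r**2/7)
a(l) = 2*l/(-11/7 - 4*l/7 + l**2/7) (a(l) = (l + l)/(l + (-11/7 - 11*l/7 + l**2/7)) = (2*l)/(-11/7 - 4*l/7 + l**2/7) = 2*l/(-11/7 - 4*l/7 + l**2/7))
(m - 258618) + a(k(12)) = (-79507 - 258618) + 14*(-3)/(-11 + (-3)**2 - 4*(-3)) = -338125 + 14*(-3)/(-11 + 9 + 12) = -338125 + 14*(-3)/10 = -338125 + 14*(-3)*(1/10) = -338125 - 21/5 = -1690646/5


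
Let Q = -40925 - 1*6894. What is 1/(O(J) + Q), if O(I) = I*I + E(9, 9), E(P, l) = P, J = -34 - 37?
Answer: -1/42769 ≈ -2.3381e-5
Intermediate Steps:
J = -71
O(I) = 9 + I² (O(I) = I*I + 9 = I² + 9 = 9 + I²)
Q = -47819 (Q = -40925 - 6894 = -47819)
1/(O(J) + Q) = 1/((9 + (-71)²) - 47819) = 1/((9 + 5041) - 47819) = 1/(5050 - 47819) = 1/(-42769) = -1/42769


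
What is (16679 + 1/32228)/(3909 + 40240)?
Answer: 537530813/1422833972 ≈ 0.37779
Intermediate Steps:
(16679 + 1/32228)/(3909 + 40240) = (16679 + 1/32228)/44149 = (537530813/32228)*(1/44149) = 537530813/1422833972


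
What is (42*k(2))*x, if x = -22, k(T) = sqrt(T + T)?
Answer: -1848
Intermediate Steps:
k(T) = sqrt(2)*sqrt(T) (k(T) = sqrt(2*T) = sqrt(2)*sqrt(T))
(42*k(2))*x = (42*(sqrt(2)*sqrt(2)))*(-22) = (42*2)*(-22) = 84*(-22) = -1848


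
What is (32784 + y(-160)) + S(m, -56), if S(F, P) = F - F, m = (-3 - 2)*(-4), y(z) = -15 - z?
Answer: 32929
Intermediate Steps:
m = 20 (m = -5*(-4) = 20)
S(F, P) = 0
(32784 + y(-160)) + S(m, -56) = (32784 + (-15 - 1*(-160))) + 0 = (32784 + (-15 + 160)) + 0 = (32784 + 145) + 0 = 32929 + 0 = 32929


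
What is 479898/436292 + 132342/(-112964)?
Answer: -220534887/3080330593 ≈ -0.071595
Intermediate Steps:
479898/436292 + 132342/(-112964) = 479898*(1/436292) + 132342*(-1/112964) = 239949/218146 - 66171/56482 = -220534887/3080330593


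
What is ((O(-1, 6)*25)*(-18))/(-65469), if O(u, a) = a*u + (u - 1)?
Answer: -1200/21823 ≈ -0.054988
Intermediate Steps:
O(u, a) = -1 + u + a*u (O(u, a) = a*u + (-1 + u) = -1 + u + a*u)
((O(-1, 6)*25)*(-18))/(-65469) = (((-1 - 1 + 6*(-1))*25)*(-18))/(-65469) = (((-1 - 1 - 6)*25)*(-18))*(-1/65469) = (-8*25*(-18))*(-1/65469) = -200*(-18)*(-1/65469) = 3600*(-1/65469) = -1200/21823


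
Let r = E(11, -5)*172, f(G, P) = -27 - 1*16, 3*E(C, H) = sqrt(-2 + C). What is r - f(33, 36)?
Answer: 215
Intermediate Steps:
E(C, H) = sqrt(-2 + C)/3
f(G, P) = -43 (f(G, P) = -27 - 16 = -43)
r = 172 (r = (sqrt(-2 + 11)/3)*172 = (sqrt(9)/3)*172 = ((1/3)*3)*172 = 1*172 = 172)
r - f(33, 36) = 172 - 1*(-43) = 172 + 43 = 215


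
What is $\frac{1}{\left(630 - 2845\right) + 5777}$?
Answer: $\frac{1}{3562} \approx 0.00028074$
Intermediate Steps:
$\frac{1}{\left(630 - 2845\right) + 5777} = \frac{1}{-2215 + 5777} = \frac{1}{3562}$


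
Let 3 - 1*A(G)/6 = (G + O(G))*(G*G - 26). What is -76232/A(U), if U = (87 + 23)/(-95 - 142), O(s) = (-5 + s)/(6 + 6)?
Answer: 1014804424296/1654027451 ≈ 613.54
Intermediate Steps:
O(s) = -5/12 + s/12 (O(s) = (-5 + s)/12 = (-5 + s)*(1/12) = -5/12 + s/12)
U = -110/237 (U = 110/(-237) = 110*(-1/237) = -110/237 ≈ -0.46414)
A(G) = 18 - 6*(-26 + G²)*(-5/12 + 13*G/12) (A(G) = 18 - 6*(G + (-5/12 + G/12))*(G*G - 26) = 18 - 6*(-5/12 + 13*G/12)*(G² - 26) = 18 - 6*(-5/12 + 13*G/12)*(-26 + G²) = 18 - 6*(-26 + G²)*(-5/12 + 13*G/12))
-76232/A(U) = -76232/(-47 + 169*(-110/237) - 13*(-110/237)³/2 + 5*(-110/237)²/2) = -76232/(-47 - 18590/237 - 13/2*(-1331000/13312053) + (5/2)*(12100/56169)) = -76232/(-47 - 18590/237 + 8651500/13312053 + 30250/56169) = -76232/(-1654027451/13312053) = -76232*(-13312053/1654027451) = 1014804424296/1654027451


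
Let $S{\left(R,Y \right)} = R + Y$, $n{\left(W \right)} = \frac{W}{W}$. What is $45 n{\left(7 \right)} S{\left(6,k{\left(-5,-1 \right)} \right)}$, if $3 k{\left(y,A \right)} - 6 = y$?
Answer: $285$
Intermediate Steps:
$n{\left(W \right)} = 1$
$k{\left(y,A \right)} = 2 + \frac{y}{3}$
$45 n{\left(7 \right)} S{\left(6,k{\left(-5,-1 \right)} \right)} = 45 \cdot 1 \left(6 + \left(2 + \frac{1}{3} \left(-5\right)\right)\right) = 45 \left(6 + \left(2 - \frac{5}{3}\right)\right) = 45 \left(6 + \frac{1}{3}\right) = 45 \cdot \frac{19}{3} = 285$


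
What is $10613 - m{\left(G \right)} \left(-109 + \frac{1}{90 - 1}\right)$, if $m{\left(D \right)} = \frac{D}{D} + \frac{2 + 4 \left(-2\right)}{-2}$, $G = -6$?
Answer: $\frac{983357}{89} \approx 11049.0$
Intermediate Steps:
$m{\left(D \right)} = 4$ ($m{\left(D \right)} = 1 + \left(2 - 8\right) \left(- \frac{1}{2}\right) = 1 - -3 = 1 + 3 = 4$)
$10613 - m{\left(G \right)} \left(-109 + \frac{1}{90 - 1}\right) = 10613 - 4 \left(-109 + \frac{1}{90 - 1}\right) = 10613 - 4 \left(-109 + \frac{1}{89}\right) = 10613 - 4 \left(- \frac{9700}{89}\right) = 10613 - - \frac{38800}{89} = 10613 + \frac{38800}{89} = \frac{983357}{89}$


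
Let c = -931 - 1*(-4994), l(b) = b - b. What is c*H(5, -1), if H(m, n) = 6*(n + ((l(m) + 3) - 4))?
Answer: -48756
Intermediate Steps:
l(b) = 0
c = 4063 (c = -931 + 4994 = 4063)
H(m, n) = -6 + 6*n (H(m, n) = 6*(n + ((0 + 3) - 4)) = 6*(n + (3 - 4)) = 6*(n - 1) = 6*(-1 + n) = -6 + 6*n)
c*H(5, -1) = 4063*(-6 + 6*(-1)) = 4063*(-6 - 6) = 4063*(-12) = -48756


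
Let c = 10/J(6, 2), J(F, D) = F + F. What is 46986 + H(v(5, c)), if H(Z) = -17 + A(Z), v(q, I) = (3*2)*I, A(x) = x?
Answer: 46974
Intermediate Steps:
J(F, D) = 2*F
c = ⅚ (c = 10/((2*6)) = 10/12 = 10*(1/12) = ⅚ ≈ 0.83333)
v(q, I) = 6*I
H(Z) = -17 + Z
46986 + H(v(5, c)) = 46986 + (-17 + 6*(⅚)) = 46986 + (-17 + 5) = 46986 - 12 = 46974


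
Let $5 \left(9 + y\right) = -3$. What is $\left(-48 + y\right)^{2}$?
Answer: $\frac{82944}{25} \approx 3317.8$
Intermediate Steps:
$y = - \frac{48}{5}$ ($y = -9 + \frac{1}{5} \left(-3\right) = -9 - \frac{3}{5} = - \frac{48}{5} \approx -9.6$)
$\left(-48 + y\right)^{2} = \left(-48 - \frac{48}{5}\right)^{2} = \left(- \frac{288}{5}\right)^{2} = \frac{82944}{25}$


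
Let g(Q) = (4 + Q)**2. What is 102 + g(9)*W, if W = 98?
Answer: 16664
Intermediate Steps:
102 + g(9)*W = 102 + (4 + 9)**2*98 = 102 + 13**2*98 = 102 + 169*98 = 102 + 16562 = 16664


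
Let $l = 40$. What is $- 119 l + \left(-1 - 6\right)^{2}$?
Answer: $-4711$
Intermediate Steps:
$- 119 l + \left(-1 - 6\right)^{2} = \left(-119\right) 40 + \left(-1 - 6\right)^{2} = -4760 + \left(-7\right)^{2} = -4760 + 49 = -4711$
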